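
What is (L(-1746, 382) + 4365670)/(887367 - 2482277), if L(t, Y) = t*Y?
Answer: -1849349/797455 ≈ -2.3191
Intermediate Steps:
L(t, Y) = Y*t
(L(-1746, 382) + 4365670)/(887367 - 2482277) = (382*(-1746) + 4365670)/(887367 - 2482277) = (-666972 + 4365670)/(-1594910) = 3698698*(-1/1594910) = -1849349/797455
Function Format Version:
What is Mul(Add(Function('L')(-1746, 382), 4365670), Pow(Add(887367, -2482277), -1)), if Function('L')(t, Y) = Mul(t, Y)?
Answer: Rational(-1849349, 797455) ≈ -2.3191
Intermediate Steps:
Function('L')(t, Y) = Mul(Y, t)
Mul(Add(Function('L')(-1746, 382), 4365670), Pow(Add(887367, -2482277), -1)) = Mul(Add(Mul(382, -1746), 4365670), Pow(Add(887367, -2482277), -1)) = Mul(Add(-666972, 4365670), Pow(-1594910, -1)) = Mul(3698698, Rational(-1, 1594910)) = Rational(-1849349, 797455)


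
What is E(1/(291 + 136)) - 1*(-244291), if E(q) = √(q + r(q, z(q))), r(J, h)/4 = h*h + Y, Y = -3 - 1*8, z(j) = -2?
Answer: 244291 + I*√5104785/427 ≈ 2.4429e+5 + 5.2913*I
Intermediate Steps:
Y = -11 (Y = -3 - 8 = -11)
r(J, h) = -44 + 4*h² (r(J, h) = 4*(h*h - 11) = 4*(h² - 11) = 4*(-11 + h²) = -44 + 4*h²)
E(q) = √(-28 + q) (E(q) = √(q + (-44 + 4*(-2)²)) = √(q + (-44 + 4*4)) = √(q + (-44 + 16)) = √(q - 28) = √(-28 + q))
E(1/(291 + 136)) - 1*(-244291) = √(-28 + 1/(291 + 136)) - 1*(-244291) = √(-28 + 1/427) + 244291 = √(-11955/427) + 244291 = I*√5104785/427 + 244291 = 244291 + I*√5104785/427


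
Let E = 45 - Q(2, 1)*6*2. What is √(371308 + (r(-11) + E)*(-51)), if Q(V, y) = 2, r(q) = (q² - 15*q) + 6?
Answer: √355345 ≈ 596.11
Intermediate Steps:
r(q) = 6 + q² - 15*q
E = 21 (E = 45 - 2*6*2 = 45 - 12*2 = 45 - 1*24 = 45 - 24 = 21)
√(371308 + (r(-11) + E)*(-51)) = √(371308 + ((6 + (-11)² - 15*(-11)) + 21)*(-51)) = √(371308 + ((6 + 121 + 165) + 21)*(-51)) = √(371308 + (292 + 21)*(-51)) = √(371308 + 313*(-51)) = √(371308 - 15963) = √355345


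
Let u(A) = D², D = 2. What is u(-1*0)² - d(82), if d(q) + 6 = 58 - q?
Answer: 46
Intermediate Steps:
u(A) = 4 (u(A) = 2² = 4)
d(q) = 52 - q (d(q) = -6 + (58 - q) = 52 - q)
u(-1*0)² - d(82) = 4² - (52 - 1*82) = 16 - (52 - 82) = 16 - 1*(-30) = 16 + 30 = 46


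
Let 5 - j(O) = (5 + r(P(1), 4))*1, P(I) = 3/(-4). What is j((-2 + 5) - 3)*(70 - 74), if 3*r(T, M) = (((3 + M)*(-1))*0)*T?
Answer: 0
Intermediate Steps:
P(I) = -¾ (P(I) = 3*(-¼) = -¾)
r(T, M) = 0 (r(T, M) = ((((3 + M)*(-1))*0)*T)/3 = (((-3 - M)*0)*T)/3 = (0*T)/3 = (⅓)*0 = 0)
j(O) = 0 (j(O) = 5 - (5 + 0) = 5 - 5 = 0)
j((-2 + 5) - 3)*(70 - 74) = 0*(70 - 74) = 0*(-4) = 0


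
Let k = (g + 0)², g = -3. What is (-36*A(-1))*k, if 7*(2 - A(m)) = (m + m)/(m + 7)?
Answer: -4644/7 ≈ -663.43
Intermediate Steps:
A(m) = 2 - 2*m/(7*(7 + m)) (A(m) = 2 - (m + m)/(7*(m + 7)) = 2 - 2*m/(7*(7 + m)))
k = 9 (k = (-3 + 0)² = (-3)² = 9)
(-36*A(-1))*k = -72*(49 + 6*(-1))/(7*(7 - 1))*9 = -72*(49 - 6)/(7*6)*9 = -72*43/(7*6)*9 = -36*43/21*9 = -516/7*9 = -4644/7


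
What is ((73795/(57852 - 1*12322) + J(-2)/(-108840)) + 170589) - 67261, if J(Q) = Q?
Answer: 25602420334223/247774260 ≈ 1.0333e+5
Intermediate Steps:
((73795/(57852 - 1*12322) + J(-2)/(-108840)) + 170589) - 67261 = ((73795/(57852 - 1*12322) - 2/(-108840)) + 170589) - 67261 = ((73795/(57852 - 12322) - 2*(-1/108840)) + 170589) - 67261 = ((73795/45530 + 1/54420) + 170589) - 67261 = ((73795*(1/45530) + 1/54420) + 170589) - 67261 = ((14759/9106 + 1/54420) + 170589) - 67261 = (401596943/247774260 + 170589) - 67261 = 42267964836083/247774260 - 67261 = 25602420334223/247774260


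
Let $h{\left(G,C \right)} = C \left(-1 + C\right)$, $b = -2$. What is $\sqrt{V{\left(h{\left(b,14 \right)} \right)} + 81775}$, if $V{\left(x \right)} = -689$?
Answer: $\sqrt{81086} \approx 284.76$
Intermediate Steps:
$\sqrt{V{\left(h{\left(b,14 \right)} \right)} + 81775} = \sqrt{-689 + 81775} = \sqrt{81086}$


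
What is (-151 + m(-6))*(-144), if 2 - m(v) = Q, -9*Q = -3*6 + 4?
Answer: 21680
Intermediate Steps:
Q = 14/9 (Q = -(-3*6 + 4)/9 = -(-18 + 4)/9 = -⅑*(-14) = 14/9 ≈ 1.5556)
m(v) = 4/9 (m(v) = 2 - 1*14/9 = 2 - 14/9 = 4/9)
(-151 + m(-6))*(-144) = (-151 + 4/9)*(-144) = -1355/9*(-144) = 21680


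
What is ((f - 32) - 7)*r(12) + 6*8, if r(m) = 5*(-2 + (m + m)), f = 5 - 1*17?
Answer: -5562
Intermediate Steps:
f = -12 (f = 5 - 17 = -12)
r(m) = -10 + 10*m (r(m) = 5*(-2 + 2*m) = -10 + 10*m)
((f - 32) - 7)*r(12) + 6*8 = ((-12 - 32) - 7)*(-10 + 10*12) + 6*8 = (-44 - 7)*(-10 + 120) + 48 = -51*110 + 48 = -5610 + 48 = -5562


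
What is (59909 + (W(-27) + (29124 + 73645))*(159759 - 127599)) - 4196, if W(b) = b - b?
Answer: 3305106753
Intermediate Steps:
W(b) = 0
(59909 + (W(-27) + (29124 + 73645))*(159759 - 127599)) - 4196 = (59909 + (0 + (29124 + 73645))*(159759 - 127599)) - 4196 = (59909 + (0 + 102769)*32160) - 4196 = (59909 + 102769*32160) - 4196 = (59909 + 3305051040) - 4196 = 3305110949 - 4196 = 3305106753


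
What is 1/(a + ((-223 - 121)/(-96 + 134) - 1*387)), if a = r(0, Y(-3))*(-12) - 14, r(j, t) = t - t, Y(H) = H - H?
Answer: -19/7791 ≈ -0.0024387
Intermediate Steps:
Y(H) = 0
r(j, t) = 0
a = -14 (a = 0*(-12) - 14 = 0 - 14 = -14)
1/(a + ((-223 - 121)/(-96 + 134) - 1*387)) = 1/(-14 + ((-223 - 121)/(-96 + 134) - 1*387)) = 1/(-14 + (-344/38 - 387)) = 1/(-14 + (-344*1/38 - 387)) = 1/(-14 + (-172/19 - 387)) = 1/(-14 - 7525/19) = 1/(-7791/19) = -19/7791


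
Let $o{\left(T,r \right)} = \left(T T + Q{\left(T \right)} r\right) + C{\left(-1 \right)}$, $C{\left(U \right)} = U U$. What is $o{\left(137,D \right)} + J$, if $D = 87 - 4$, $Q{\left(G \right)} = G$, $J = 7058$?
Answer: $37199$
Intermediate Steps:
$C{\left(U \right)} = U^{2}$
$D = 83$ ($D = 87 - 4 = 83$)
$o{\left(T,r \right)} = 1 + T^{2} + T r$ ($o{\left(T,r \right)} = \left(T T + T r\right) + \left(-1\right)^{2} = \left(T^{2} + T r\right) + 1 = 1 + T^{2} + T r$)
$o{\left(137,D \right)} + J = \left(1 + 137^{2} + 137 \cdot 83\right) + 7058 = \left(1 + 18769 + 11371\right) + 7058 = 30141 + 7058 = 37199$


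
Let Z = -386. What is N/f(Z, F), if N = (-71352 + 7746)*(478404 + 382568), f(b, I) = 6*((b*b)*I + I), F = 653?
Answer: -9127164172/97295041 ≈ -93.809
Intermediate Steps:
f(b, I) = 6*I + 6*I*b**2 (f(b, I) = 6*(b**2*I + I) = 6*(I*b**2 + I) = 6*(I + I*b**2) = 6*I + 6*I*b**2)
N = -54762985032 (N = -63606*860972 = -54762985032)
N/f(Z, F) = -54762985032*1/(3918*(1 + (-386)**2)) = -54762985032*1/(3918*(1 + 148996)) = -54762985032/(6*653*148997) = -54762985032/583770246 = -54762985032*1/583770246 = -9127164172/97295041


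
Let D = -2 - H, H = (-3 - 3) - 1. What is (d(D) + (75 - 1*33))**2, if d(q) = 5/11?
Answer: 218089/121 ≈ 1802.4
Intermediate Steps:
H = -7 (H = -6 - 1 = -7)
D = 5 (D = -2 - 1*(-7) = -2 + 7 = 5)
d(q) = 5/11 (d(q) = 5*(1/11) = 5/11)
(d(D) + (75 - 1*33))**2 = (5/11 + (75 - 1*33))**2 = (5/11 + (75 - 33))**2 = (5/11 + 42)**2 = (467/11)**2 = 218089/121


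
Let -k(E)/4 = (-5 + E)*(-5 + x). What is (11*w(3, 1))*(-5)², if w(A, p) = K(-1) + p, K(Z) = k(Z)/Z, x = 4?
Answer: 6875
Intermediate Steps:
k(E) = -20 + 4*E (k(E) = -4*(-5 + E)*(-5 + 4) = -4*(-5 + E)*(-1) = -4*(5 - E) = -20 + 4*E)
K(Z) = (-20 + 4*Z)/Z
w(A, p) = 24 + p (w(A, p) = (4 - 20/(-1)) + p = (4 - 20*(-1)) + p = (4 + 20) + p = 24 + p)
(11*w(3, 1))*(-5)² = (11*(24 + 1))*(-5)² = (11*25)*25 = 275*25 = 6875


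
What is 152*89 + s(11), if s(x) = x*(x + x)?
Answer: 13770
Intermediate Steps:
s(x) = 2*x² (s(x) = x*(2*x) = 2*x²)
152*89 + s(11) = 152*89 + 2*11² = 13528 + 2*121 = 13528 + 242 = 13770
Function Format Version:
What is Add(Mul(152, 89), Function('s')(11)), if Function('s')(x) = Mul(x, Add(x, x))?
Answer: 13770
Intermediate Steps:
Function('s')(x) = Mul(2, Pow(x, 2)) (Function('s')(x) = Mul(x, Mul(2, x)) = Mul(2, Pow(x, 2)))
Add(Mul(152, 89), Function('s')(11)) = Add(Mul(152, 89), Mul(2, Pow(11, 2))) = Add(13528, Mul(2, 121)) = Add(13528, 242) = 13770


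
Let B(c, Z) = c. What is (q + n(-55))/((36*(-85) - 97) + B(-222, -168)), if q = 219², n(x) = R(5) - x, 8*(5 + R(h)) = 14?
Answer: -192051/13516 ≈ -14.209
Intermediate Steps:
R(h) = -13/4 (R(h) = -5 + (⅛)*14 = -5 + 7/4 = -13/4)
n(x) = -13/4 - x
q = 47961
(q + n(-55))/((36*(-85) - 97) + B(-222, -168)) = (47961 + (-13/4 - 1*(-55)))/((36*(-85) - 97) - 222) = (47961 + (-13/4 + 55))/((-3060 - 97) - 222) = (47961 + 207/4)/(-3157 - 222) = (192051/4)/(-3379) = (192051/4)*(-1/3379) = -192051/13516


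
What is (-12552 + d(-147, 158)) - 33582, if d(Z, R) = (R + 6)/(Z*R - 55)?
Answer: -1074045818/23281 ≈ -46134.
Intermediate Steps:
d(Z, R) = (6 + R)/(-55 + R*Z) (d(Z, R) = (6 + R)/(R*Z - 55) = (6 + R)/(-55 + R*Z))
(-12552 + d(-147, 158)) - 33582 = (-12552 + (6 + 158)/(-55 + 158*(-147))) - 33582 = (-12552 + 164/(-55 - 23226)) - 33582 = (-12552 + 164/(-23281)) - 33582 = (-12552 - 1/23281*164) - 33582 = (-12552 - 164/23281) - 33582 = -292223276/23281 - 33582 = -1074045818/23281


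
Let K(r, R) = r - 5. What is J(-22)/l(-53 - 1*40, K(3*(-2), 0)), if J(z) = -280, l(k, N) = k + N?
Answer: 35/13 ≈ 2.6923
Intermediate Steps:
K(r, R) = -5 + r
l(k, N) = N + k
J(-22)/l(-53 - 1*40, K(3*(-2), 0)) = -280/((-5 + 3*(-2)) + (-53 - 1*40)) = -280/((-5 - 6) + (-53 - 40)) = -280/(-11 - 93) = -280/(-104) = -280*(-1/104) = 35/13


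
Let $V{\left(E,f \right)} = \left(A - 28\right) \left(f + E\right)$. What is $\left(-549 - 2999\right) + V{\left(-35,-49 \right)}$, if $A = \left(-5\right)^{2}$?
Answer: $-3296$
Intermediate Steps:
$A = 25$
$V{\left(E,f \right)} = - 3 E - 3 f$ ($V{\left(E,f \right)} = \left(25 - 28\right) \left(f + E\right) = - 3 \left(E + f\right) = - 3 E - 3 f$)
$\left(-549 - 2999\right) + V{\left(-35,-49 \right)} = \left(-549 - 2999\right) - -252 = -3548 + \left(105 + 147\right) = -3548 + 252 = -3296$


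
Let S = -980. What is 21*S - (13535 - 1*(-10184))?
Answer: -44299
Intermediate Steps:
21*S - (13535 - 1*(-10184)) = 21*(-980) - (13535 - 1*(-10184)) = -20580 - (13535 + 10184) = -20580 - 1*23719 = -20580 - 23719 = -44299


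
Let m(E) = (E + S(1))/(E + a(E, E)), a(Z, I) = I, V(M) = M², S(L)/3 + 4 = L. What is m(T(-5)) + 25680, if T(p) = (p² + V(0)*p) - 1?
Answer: 410885/16 ≈ 25680.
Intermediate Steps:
S(L) = -12 + 3*L
T(p) = -1 + p² (T(p) = (p² + 0²*p) - 1 = (p² + 0*p) - 1 = (p² + 0) - 1 = p² - 1 = -1 + p²)
m(E) = (-9 + E)/(2*E) (m(E) = (E + (-12 + 3*1))/(E + E) = (E + (-12 + 3))/((2*E)) = (E - 9)*(1/(2*E)) = (-9 + E)*(1/(2*E)) = (-9 + E)/(2*E))
m(T(-5)) + 25680 = (-9 + (-1 + (-5)²))/(2*(-1 + (-5)²)) + 25680 = (-9 + (-1 + 25))/(2*(-1 + 25)) + 25680 = (½)*(-9 + 24)/24 + 25680 = (½)*(1/24)*15 + 25680 = 5/16 + 25680 = 410885/16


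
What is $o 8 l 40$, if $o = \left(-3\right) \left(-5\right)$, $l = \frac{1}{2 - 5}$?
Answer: $-1600$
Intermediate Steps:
$l = - \frac{1}{3}$ ($l = \frac{1}{-3} = - \frac{1}{3} \approx -0.33333$)
$o = 15$
$o 8 l 40 = 15 \cdot 8 \left(- \frac{1}{3}\right) 40 = 15 \left(- \frac{8}{3}\right) 40 = \left(-40\right) 40 = -1600$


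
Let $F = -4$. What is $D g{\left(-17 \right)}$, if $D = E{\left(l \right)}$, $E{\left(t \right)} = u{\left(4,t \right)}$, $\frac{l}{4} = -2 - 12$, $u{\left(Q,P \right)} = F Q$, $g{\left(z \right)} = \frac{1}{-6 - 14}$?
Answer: $\frac{4}{5} \approx 0.8$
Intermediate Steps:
$g{\left(z \right)} = - \frac{1}{20}$ ($g{\left(z \right)} = \frac{1}{-20} = - \frac{1}{20}$)
$u{\left(Q,P \right)} = - 4 Q$
$l = -56$ ($l = 4 \left(-2 - 12\right) = 4 \left(-14\right) = -56$)
$E{\left(t \right)} = -16$ ($E{\left(t \right)} = \left(-4\right) 4 = -16$)
$D = -16$
$D g{\left(-17 \right)} = \left(-16\right) \left(- \frac{1}{20}\right) = \frac{4}{5}$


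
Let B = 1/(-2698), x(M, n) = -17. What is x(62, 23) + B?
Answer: -45867/2698 ≈ -17.000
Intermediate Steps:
B = -1/2698 ≈ -0.00037064
x(62, 23) + B = -17 - 1/2698 = -45867/2698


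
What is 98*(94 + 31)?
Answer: 12250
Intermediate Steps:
98*(94 + 31) = 98*125 = 12250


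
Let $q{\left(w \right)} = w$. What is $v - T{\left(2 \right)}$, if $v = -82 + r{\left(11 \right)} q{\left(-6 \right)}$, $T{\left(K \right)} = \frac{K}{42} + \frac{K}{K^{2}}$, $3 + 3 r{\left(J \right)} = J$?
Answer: $- \frac{4139}{42} \approx -98.548$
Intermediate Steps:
$r{\left(J \right)} = -1 + \frac{J}{3}$
$T{\left(K \right)} = \frac{1}{K} + \frac{K}{42}$ ($T{\left(K \right)} = K \frac{1}{42} + \frac{K}{K^{2}} = \frac{K}{42} + \frac{1}{K} = \frac{1}{K} + \frac{K}{42}$)
$v = -98$ ($v = -82 + \left(-1 + \frac{1}{3} \cdot 11\right) \left(-6\right) = -82 + \left(-1 + \frac{11}{3}\right) \left(-6\right) = -82 + \frac{8}{3} \left(-6\right) = -82 - 16 = -98$)
$v - T{\left(2 \right)} = -98 - \left(\frac{1}{2} + \frac{1}{42} \cdot 2\right) = -98 - \left(\frac{1}{2} + \frac{1}{21}\right) = -98 - \frac{23}{42} = - \frac{4139}{42}$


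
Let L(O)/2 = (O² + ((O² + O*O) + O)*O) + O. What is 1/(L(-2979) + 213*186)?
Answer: -1/105712307532 ≈ -9.4596e-12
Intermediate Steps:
L(O) = 2*O + 2*O² + 2*O*(O + 2*O²) (L(O) = 2*((O² + ((O² + O*O) + O)*O) + O) = 2*((O² + ((O² + O²) + O)*O) + O) = 2*((O² + (2*O² + O)*O) + O) = 2*((O² + (O + 2*O²)*O) + O) = 2*((O² + O*(O + 2*O²)) + O) = 2*(O + O² + O*(O + 2*O²)) = 2*O + 2*O² + 2*O*(O + 2*O²))
1/(L(-2979) + 213*186) = 1/(2*(-2979)*(1 + 2*(-2979) + 2*(-2979)²) + 213*186) = 1/(2*(-2979)*(1 - 5958 + 2*8874441) + 39618) = 1/(2*(-2979)*(1 - 5958 + 17748882) + 39618) = 1/(2*(-2979)*17742925 + 39618) = 1/(-105712347150 + 39618) = 1/(-105712307532) = -1/105712307532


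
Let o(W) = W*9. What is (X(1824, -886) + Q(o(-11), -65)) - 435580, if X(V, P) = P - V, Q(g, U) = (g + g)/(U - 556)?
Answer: -30241988/69 ≈ -4.3829e+5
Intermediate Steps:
o(W) = 9*W
Q(g, U) = 2*g/(-556 + U) (Q(g, U) = (2*g)/(-556 + U) = 2*g/(-556 + U))
(X(1824, -886) + Q(o(-11), -65)) - 435580 = ((-886 - 1*1824) + 2*(9*(-11))/(-556 - 65)) - 435580 = ((-886 - 1824) + 2*(-99)/(-621)) - 435580 = (-2710 + 2*(-99)*(-1/621)) - 435580 = (-2710 + 22/69) - 435580 = -186968/69 - 435580 = -30241988/69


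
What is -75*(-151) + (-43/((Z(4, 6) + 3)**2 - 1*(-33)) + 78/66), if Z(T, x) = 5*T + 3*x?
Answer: 213543359/18854 ≈ 11326.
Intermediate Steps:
Z(T, x) = 3*x + 5*T
-75*(-151) + (-43/((Z(4, 6) + 3)**2 - 1*(-33)) + 78/66) = -75*(-151) + (-43/(((3*6 + 5*4) + 3)**2 - 1*(-33)) + 78/66) = 11325 + (-43/(((18 + 20) + 3)**2 + 33) + 78*(1/66)) = 11325 + (-43/((38 + 3)**2 + 33) + 13/11) = 11325 + (-43/(41**2 + 33) + 13/11) = 11325 + (-43/(1681 + 33) + 13/11) = 11325 + (-43/1714 + 13/11) = 11325 + 21809/18854 = 213543359/18854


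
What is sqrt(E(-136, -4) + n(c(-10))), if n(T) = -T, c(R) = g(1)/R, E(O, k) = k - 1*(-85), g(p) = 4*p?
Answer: sqrt(2035)/5 ≈ 9.0222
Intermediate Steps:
E(O, k) = 85 + k (E(O, k) = k + 85 = 85 + k)
c(R) = 4/R (c(R) = (4*1)/R = 4/R)
sqrt(E(-136, -4) + n(c(-10))) = sqrt((85 - 4) - 4/(-10)) = sqrt(81 - 4*(-1)/10) = sqrt(81 - 1*(-2/5)) = sqrt(81 + 2/5) = sqrt(407/5) = sqrt(2035)/5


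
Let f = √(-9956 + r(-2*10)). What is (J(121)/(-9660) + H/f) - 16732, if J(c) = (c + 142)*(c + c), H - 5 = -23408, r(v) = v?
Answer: -80847383/4830 + 807*I*√2494/172 ≈ -16739.0 + 234.31*I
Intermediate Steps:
H = -23403 (H = 5 - 23408 = -23403)
J(c) = 2*c*(142 + c) (J(c) = (142 + c)*(2*c) = 2*c*(142 + c))
f = 2*I*√2494 (f = √(-9956 - 2*10) = √(-9956 - 20) = √(-9976) = 2*I*√2494 ≈ 99.88*I)
(J(121)/(-9660) + H/f) - 16732 = ((2*121*(142 + 121))/(-9660) - 23403*(-I*√2494/4988)) - 16732 = ((2*121*263)*(-1/9660) - (-807)*I*√2494/172) - 16732 = (63646*(-1/9660) + 807*I*√2494/172) - 16732 = (-31823/4830 + 807*I*√2494/172) - 16732 = -80847383/4830 + 807*I*√2494/172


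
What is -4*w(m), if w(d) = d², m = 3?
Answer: -36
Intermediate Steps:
-4*w(m) = -4*3² = -4*9 = -36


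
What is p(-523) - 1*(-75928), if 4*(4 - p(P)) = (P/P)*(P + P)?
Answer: 152387/2 ≈ 76194.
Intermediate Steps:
p(P) = 4 - P/2 (p(P) = 4 - P/P*(P + P)/4 = 4 - 2*P/4 = 4 - P/2)
p(-523) - 1*(-75928) = (4 - ½*(-523)) - 1*(-75928) = (4 + 523/2) + 75928 = 531/2 + 75928 = 152387/2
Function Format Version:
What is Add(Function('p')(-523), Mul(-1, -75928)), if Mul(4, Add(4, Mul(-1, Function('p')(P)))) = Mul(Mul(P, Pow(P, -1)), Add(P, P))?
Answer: Rational(152387, 2) ≈ 76194.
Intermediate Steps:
Function('p')(P) = Add(4, Mul(Rational(-1, 2), P)) (Function('p')(P) = Add(4, Mul(Rational(-1, 4), Mul(Mul(P, Pow(P, -1)), Add(P, P)))) = Add(4, Mul(Rational(-1, 4), Mul(1, Mul(2, P)))) = Add(4, Mul(Rational(-1, 4), Mul(2, P))) = Add(4, Mul(Rational(-1, 2), P)))
Add(Function('p')(-523), Mul(-1, -75928)) = Add(Add(4, Mul(Rational(-1, 2), -523)), Mul(-1, -75928)) = Add(Add(4, Rational(523, 2)), 75928) = Add(Rational(531, 2), 75928) = Rational(152387, 2)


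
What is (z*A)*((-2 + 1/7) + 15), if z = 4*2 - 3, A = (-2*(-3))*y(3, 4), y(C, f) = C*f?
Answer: 33120/7 ≈ 4731.4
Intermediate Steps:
A = 72 (A = (-2*(-3))*(3*4) = 6*12 = 72)
z = 5 (z = 8 - 3 = 5)
(z*A)*((-2 + 1/7) + 15) = (5*72)*((-2 + 1/7) + 15) = 360*((-2 + 1/7) + 15) = 360*(-13/7 + 15) = 360*(92/7) = 33120/7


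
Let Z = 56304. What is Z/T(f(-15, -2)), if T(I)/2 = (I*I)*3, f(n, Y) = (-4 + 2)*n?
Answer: 782/75 ≈ 10.427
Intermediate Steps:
f(n, Y) = -2*n
T(I) = 6*I² (T(I) = 2*((I*I)*3) = 2*(I²*3) = 2*(3*I²) = 6*I²)
Z/T(f(-15, -2)) = 56304/((6*(-2*(-15))²)) = 56304/((6*30²)) = 56304/((6*900)) = 56304/5400 = 56304*(1/5400) = 782/75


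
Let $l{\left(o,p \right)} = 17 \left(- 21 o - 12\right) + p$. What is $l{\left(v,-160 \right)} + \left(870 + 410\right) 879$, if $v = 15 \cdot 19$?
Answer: $1023011$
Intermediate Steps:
$v = 285$
$l{\left(o,p \right)} = -204 + p - 357 o$ ($l{\left(o,p \right)} = 17 \left(-12 - 21 o\right) + p = \left(-204 - 357 o\right) + p = -204 + p - 357 o$)
$l{\left(v,-160 \right)} + \left(870 + 410\right) 879 = \left(-204 - 160 - 101745\right) + \left(870 + 410\right) 879 = \left(-204 - 160 - 101745\right) + 1280 \cdot 879 = -102109 + 1125120 = 1023011$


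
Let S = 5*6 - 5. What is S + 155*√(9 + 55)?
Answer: 1265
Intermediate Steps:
S = 25 (S = 30 - 5 = 25)
S + 155*√(9 + 55) = 25 + 155*√(9 + 55) = 25 + 155*√64 = 25 + 155*8 = 25 + 1240 = 1265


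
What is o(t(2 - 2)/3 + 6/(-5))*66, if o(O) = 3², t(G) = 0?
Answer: 594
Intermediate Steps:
o(O) = 9
o(t(2 - 2)/3 + 6/(-5))*66 = 9*66 = 594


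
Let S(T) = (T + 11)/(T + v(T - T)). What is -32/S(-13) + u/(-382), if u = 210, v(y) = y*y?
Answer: -39833/191 ≈ -208.55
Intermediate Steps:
v(y) = y²
S(T) = (11 + T)/T (S(T) = (T + 11)/(T + (T - T)²) = (11 + T)/(T + 0²) = (11 + T)/(T + 0) = (11 + T)/T)
-32/S(-13) + u/(-382) = -32*(-13/(11 - 13)) + 210/(-382) = -32/((-1/13*(-2))) + 210*(-1/382) = -32/2/13 - 105/191 = -32*13/2 - 105/191 = -208 - 105/191 = -39833/191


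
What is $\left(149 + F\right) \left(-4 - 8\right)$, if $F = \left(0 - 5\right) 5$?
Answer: $-1488$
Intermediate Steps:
$F = -25$ ($F = \left(-5\right) 5 = -25$)
$\left(149 + F\right) \left(-4 - 8\right) = \left(149 - 25\right) \left(-4 - 8\right) = 124 \left(-12\right) = -1488$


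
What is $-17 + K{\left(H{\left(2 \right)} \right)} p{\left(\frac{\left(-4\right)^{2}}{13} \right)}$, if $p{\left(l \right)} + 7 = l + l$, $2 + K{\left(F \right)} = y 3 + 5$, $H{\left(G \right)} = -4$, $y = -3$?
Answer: $\frac{133}{13} \approx 10.231$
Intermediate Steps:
$K{\left(F \right)} = -6$ ($K{\left(F \right)} = -2 + \left(\left(-3\right) 3 + 5\right) = -2 + \left(-9 + 5\right) = -2 - 4 = -6$)
$p{\left(l \right)} = -7 + 2 l$ ($p{\left(l \right)} = -7 + \left(l + l\right) = -7 + 2 l$)
$-17 + K{\left(H{\left(2 \right)} \right)} p{\left(\frac{\left(-4\right)^{2}}{13} \right)} = -17 - 6 \left(-7 + 2 \frac{\left(-4\right)^{2}}{13}\right) = -17 - 6 \left(-7 + 2 \cdot 16 \cdot \frac{1}{13}\right) = -17 - 6 \left(-7 + 2 \cdot \frac{16}{13}\right) = -17 - 6 \left(-7 + \frac{32}{13}\right) = -17 - - \frac{354}{13} = -17 + \frac{354}{13} = \frac{133}{13}$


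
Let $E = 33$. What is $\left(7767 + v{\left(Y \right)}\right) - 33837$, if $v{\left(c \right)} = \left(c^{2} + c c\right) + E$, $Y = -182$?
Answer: $40211$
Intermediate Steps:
$v{\left(c \right)} = 33 + 2 c^{2}$ ($v{\left(c \right)} = \left(c^{2} + c c\right) + 33 = \left(c^{2} + c^{2}\right) + 33 = 2 c^{2} + 33 = 33 + 2 c^{2}$)
$\left(7767 + v{\left(Y \right)}\right) - 33837 = \left(7767 + \left(33 + 2 \left(-182\right)^{2}\right)\right) - 33837 = \left(7767 + \left(33 + 2 \cdot 33124\right)\right) - 33837 = \left(7767 + \left(33 + 66248\right)\right) - 33837 = \left(7767 + 66281\right) - 33837 = 74048 - 33837 = 40211$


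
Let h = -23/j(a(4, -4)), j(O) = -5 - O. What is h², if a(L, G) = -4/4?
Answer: 529/16 ≈ 33.063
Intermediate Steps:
a(L, G) = -1 (a(L, G) = -4*¼ = -1)
h = 23/4 (h = -23/(-5 - 1*(-1)) = -23/(-5 + 1) = -23/(-4) = -23*(-¼) = 23/4 ≈ 5.7500)
h² = (23/4)² = 529/16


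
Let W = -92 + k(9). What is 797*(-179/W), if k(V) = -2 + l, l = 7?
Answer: 142663/87 ≈ 1639.8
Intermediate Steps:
k(V) = 5 (k(V) = -2 + 7 = 5)
W = -87 (W = -92 + 5 = -87)
797*(-179/W) = 797*(-179/(-87)) = 797*(-179*(-1/87)) = 797*(179/87) = 142663/87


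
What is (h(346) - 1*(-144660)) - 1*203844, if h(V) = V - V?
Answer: -59184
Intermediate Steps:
h(V) = 0
(h(346) - 1*(-144660)) - 1*203844 = (0 - 1*(-144660)) - 1*203844 = (0 + 144660) - 203844 = 144660 - 203844 = -59184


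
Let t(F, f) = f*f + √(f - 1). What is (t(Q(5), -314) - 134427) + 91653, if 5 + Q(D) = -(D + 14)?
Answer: 55822 + 3*I*√35 ≈ 55822.0 + 17.748*I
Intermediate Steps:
Q(D) = -19 - D (Q(D) = -5 - (D + 14) = -5 - (14 + D) = -5 + (-14 - D) = -19 - D)
t(F, f) = f² + √(-1 + f)
(t(Q(5), -314) - 134427) + 91653 = (((-314)² + √(-1 - 314)) - 134427) + 91653 = ((98596 + √(-315)) - 134427) + 91653 = ((98596 + 3*I*√35) - 134427) + 91653 = (-35831 + 3*I*√35) + 91653 = 55822 + 3*I*√35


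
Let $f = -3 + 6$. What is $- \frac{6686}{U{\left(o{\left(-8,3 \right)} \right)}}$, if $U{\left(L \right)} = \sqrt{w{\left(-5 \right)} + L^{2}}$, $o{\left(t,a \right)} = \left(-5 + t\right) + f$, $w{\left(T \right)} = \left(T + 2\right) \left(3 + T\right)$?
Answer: $- \frac{3343 \sqrt{106}}{53} \approx -649.4$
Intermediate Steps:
$w{\left(T \right)} = \left(2 + T\right) \left(3 + T\right)$
$f = 3$
$o{\left(t,a \right)} = -2 + t$ ($o{\left(t,a \right)} = \left(-5 + t\right) + 3 = -2 + t$)
$U{\left(L \right)} = \sqrt{6 + L^{2}}$ ($U{\left(L \right)} = \sqrt{\left(6 + \left(-5\right)^{2} + 5 \left(-5\right)\right) + L^{2}} = \sqrt{\left(6 + 25 - 25\right) + L^{2}} = \sqrt{6 + L^{2}}$)
$- \frac{6686}{U{\left(o{\left(-8,3 \right)} \right)}} = - \frac{6686}{\sqrt{6 + \left(-2 - 8\right)^{2}}} = - \frac{6686}{\sqrt{6 + \left(-10\right)^{2}}} = - \frac{6686}{\sqrt{6 + 100}} = - \frac{6686}{\sqrt{106}} = - 6686 \frac{\sqrt{106}}{106} = - \frac{3343 \sqrt{106}}{53}$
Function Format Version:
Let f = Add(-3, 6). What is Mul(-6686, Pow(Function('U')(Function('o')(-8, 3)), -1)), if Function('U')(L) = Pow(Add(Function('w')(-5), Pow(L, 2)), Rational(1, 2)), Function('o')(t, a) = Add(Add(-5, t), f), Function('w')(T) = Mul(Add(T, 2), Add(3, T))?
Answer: Mul(Rational(-3343, 53), Pow(106, Rational(1, 2))) ≈ -649.40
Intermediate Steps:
Function('w')(T) = Mul(Add(2, T), Add(3, T))
f = 3
Function('o')(t, a) = Add(-2, t) (Function('o')(t, a) = Add(Add(-5, t), 3) = Add(-2, t))
Function('U')(L) = Pow(Add(6, Pow(L, 2)), Rational(1, 2)) (Function('U')(L) = Pow(Add(Add(6, Pow(-5, 2), Mul(5, -5)), Pow(L, 2)), Rational(1, 2)) = Pow(Add(Add(6, 25, -25), Pow(L, 2)), Rational(1, 2)) = Pow(Add(6, Pow(L, 2)), Rational(1, 2)))
Mul(-6686, Pow(Function('U')(Function('o')(-8, 3)), -1)) = Mul(-6686, Pow(Pow(Add(6, Pow(Add(-2, -8), 2)), Rational(1, 2)), -1)) = Mul(-6686, Pow(Pow(Add(6, Pow(-10, 2)), Rational(1, 2)), -1)) = Mul(-6686, Pow(Pow(Add(6, 100), Rational(1, 2)), -1)) = Mul(-6686, Pow(Pow(106, Rational(1, 2)), -1)) = Mul(-6686, Mul(Rational(1, 106), Pow(106, Rational(1, 2)))) = Mul(Rational(-3343, 53), Pow(106, Rational(1, 2)))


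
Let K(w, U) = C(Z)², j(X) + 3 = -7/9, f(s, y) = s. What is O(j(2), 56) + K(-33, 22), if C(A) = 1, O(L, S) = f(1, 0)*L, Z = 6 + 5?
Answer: -25/9 ≈ -2.7778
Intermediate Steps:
j(X) = -34/9 (j(X) = -3 - 7/9 = -34/9)
Z = 11
O(L, S) = L (O(L, S) = 1*L = L)
K(w, U) = 1 (K(w, U) = 1² = 1)
O(j(2), 56) + K(-33, 22) = -34/9 + 1 = -25/9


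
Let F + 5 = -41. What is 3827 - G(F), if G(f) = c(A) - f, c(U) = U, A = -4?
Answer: 3785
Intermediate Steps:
F = -46 (F = -5 - 41 = -46)
G(f) = -4 - f
3827 - G(F) = 3827 - (-4 - 1*(-46)) = 3827 - (-4 + 46) = 3827 - 1*42 = 3827 - 42 = 3785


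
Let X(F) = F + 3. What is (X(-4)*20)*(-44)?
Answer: 880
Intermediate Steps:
X(F) = 3 + F
(X(-4)*20)*(-44) = ((3 - 4)*20)*(-44) = -1*20*(-44) = -20*(-44) = 880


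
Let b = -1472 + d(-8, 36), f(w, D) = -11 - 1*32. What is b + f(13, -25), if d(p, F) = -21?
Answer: -1536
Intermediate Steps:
f(w, D) = -43 (f(w, D) = -11 - 32 = -43)
b = -1493 (b = -1472 - 21 = -1493)
b + f(13, -25) = -1493 - 43 = -1536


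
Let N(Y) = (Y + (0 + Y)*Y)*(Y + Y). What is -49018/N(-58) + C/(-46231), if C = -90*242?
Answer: 5309347019/8864701788 ≈ 0.59893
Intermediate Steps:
N(Y) = 2*Y*(Y + Y²) (N(Y) = (Y + Y*Y)*(2*Y) = (Y + Y²)*(2*Y) = 2*Y*(Y + Y²))
C = -21780
-49018/N(-58) + C/(-46231) = -49018*1/(6728*(1 - 58)) - 21780/(-46231) = -49018/(2*3364*(-57)) - 21780*(-1/46231) = -49018/(-383496) + 21780/46231 = -49018*(-1/383496) + 21780/46231 = 24509/191748 + 21780/46231 = 5309347019/8864701788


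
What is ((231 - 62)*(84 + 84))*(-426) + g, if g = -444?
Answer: -12095436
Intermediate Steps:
((231 - 62)*(84 + 84))*(-426) + g = ((231 - 62)*(84 + 84))*(-426) - 444 = (169*168)*(-426) - 444 = 28392*(-426) - 444 = -12094992 - 444 = -12095436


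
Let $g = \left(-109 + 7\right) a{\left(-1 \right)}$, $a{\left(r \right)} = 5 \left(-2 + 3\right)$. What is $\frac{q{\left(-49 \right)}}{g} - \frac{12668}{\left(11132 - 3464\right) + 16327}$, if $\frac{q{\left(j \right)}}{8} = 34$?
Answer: $- \frac{76396}{71985} \approx -1.0613$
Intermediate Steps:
$a{\left(r \right)} = 5$ ($a{\left(r \right)} = 5 \cdot 1 = 5$)
$g = -510$ ($g = \left(-109 + 7\right) 5 = \left(-102\right) 5 = -510$)
$q{\left(j \right)} = 272$ ($q{\left(j \right)} = 8 \cdot 34 = 272$)
$\frac{q{\left(-49 \right)}}{g} - \frac{12668}{\left(11132 - 3464\right) + 16327} = \frac{272}{-510} - \frac{12668}{\left(11132 - 3464\right) + 16327} = 272 \left(- \frac{1}{510}\right) - \frac{12668}{7668 + 16327} = - \frac{8}{15} - \frac{12668}{23995} = - \frac{76396}{71985}$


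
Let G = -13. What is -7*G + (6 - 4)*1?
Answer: 93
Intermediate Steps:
-7*G + (6 - 4)*1 = -7*(-13) + (6 - 4)*1 = 91 + 2*1 = 91 + 2 = 93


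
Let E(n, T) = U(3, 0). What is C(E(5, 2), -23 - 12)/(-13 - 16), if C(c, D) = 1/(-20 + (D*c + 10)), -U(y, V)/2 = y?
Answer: -1/5800 ≈ -0.00017241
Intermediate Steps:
U(y, V) = -2*y
E(n, T) = -6 (E(n, T) = -2*3 = -6)
C(c, D) = 1/(-10 + D*c) (C(c, D) = 1/(-20 + (10 + D*c)) = 1/(-10 + D*c))
C(E(5, 2), -23 - 12)/(-13 - 16) = 1/((-13 - 16)*(-10 + (-23 - 12)*(-6))) = 1/((-29)*(-10 - 35*(-6))) = -1/(29*(-10 + 210)) = -1/29/200 = -1/29*1/200 = -1/5800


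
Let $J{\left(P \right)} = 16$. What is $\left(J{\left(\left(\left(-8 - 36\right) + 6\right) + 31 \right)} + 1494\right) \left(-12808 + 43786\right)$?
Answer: $46776780$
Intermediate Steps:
$\left(J{\left(\left(\left(-8 - 36\right) + 6\right) + 31 \right)} + 1494\right) \left(-12808 + 43786\right) = \left(16 + 1494\right) \left(-12808 + 43786\right) = 1510 \cdot 30978 = 46776780$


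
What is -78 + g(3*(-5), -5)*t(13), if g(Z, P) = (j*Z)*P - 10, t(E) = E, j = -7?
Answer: -7033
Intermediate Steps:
g(Z, P) = -10 - 7*P*Z (g(Z, P) = (-7*Z)*P - 10 = -7*P*Z - 10 = -10 - 7*P*Z)
-78 + g(3*(-5), -5)*t(13) = -78 + (-10 - 7*(-5)*3*(-5))*13 = -78 + (-10 - 7*(-5)*(-15))*13 = -78 + (-10 - 525)*13 = -78 - 535*13 = -78 - 6955 = -7033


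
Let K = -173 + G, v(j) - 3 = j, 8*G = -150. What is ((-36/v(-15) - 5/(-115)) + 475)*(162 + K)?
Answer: -1308405/92 ≈ -14222.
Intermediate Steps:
G = -75/4 (G = (⅛)*(-150) = -75/4 ≈ -18.750)
v(j) = 3 + j
K = -767/4 (K = -173 - 75/4 = -767/4 ≈ -191.75)
((-36/v(-15) - 5/(-115)) + 475)*(162 + K) = ((-36/(3 - 15) - 5/(-115)) + 475)*(162 - 767/4) = ((-36/(-12) - 5*(-1/115)) + 475)*(-119/4) = ((-36*(-1/12) + 1/23) + 475)*(-119/4) = ((3 + 1/23) + 475)*(-119/4) = (70/23 + 475)*(-119/4) = (10995/23)*(-119/4) = -1308405/92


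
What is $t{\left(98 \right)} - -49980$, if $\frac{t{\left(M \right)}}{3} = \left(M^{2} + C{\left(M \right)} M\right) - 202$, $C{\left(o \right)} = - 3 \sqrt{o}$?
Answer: $78186 - 6174 \sqrt{2} \approx 69455.0$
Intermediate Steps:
$t{\left(M \right)} = -606 - 9 M^{\frac{3}{2}} + 3 M^{2}$ ($t{\left(M \right)} = 3 \left(\left(M^{2} + - 3 \sqrt{M} M\right) - 202\right) = 3 \left(\left(M^{2} - 3 M^{\frac{3}{2}}\right) - 202\right) = 3 \left(-202 + M^{2} - 3 M^{\frac{3}{2}}\right) = -606 - 9 M^{\frac{3}{2}} + 3 M^{2}$)
$t{\left(98 \right)} - -49980 = \left(-606 - 9 \cdot 98^{\frac{3}{2}} + 3 \cdot 98^{2}\right) - -49980 = \left(-606 - 9 \cdot 686 \sqrt{2} + 3 \cdot 9604\right) + 49980 = \left(-606 - 6174 \sqrt{2} + 28812\right) + 49980 = \left(28206 - 6174 \sqrt{2}\right) + 49980 = 78186 - 6174 \sqrt{2}$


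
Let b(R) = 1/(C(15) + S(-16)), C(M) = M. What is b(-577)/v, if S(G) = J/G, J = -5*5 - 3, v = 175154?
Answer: 2/5867659 ≈ 3.4085e-7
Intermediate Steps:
J = -28 (J = -25 - 3 = -28)
S(G) = -28/G
b(R) = 4/67 (b(R) = 1/(15 - 28/(-16)) = 1/(15 - 28*(-1/16)) = 1/(15 + 7/4) = 1/(67/4) = 4/67)
b(-577)/v = (4/67)/175154 = (4/67)*(1/175154) = 2/5867659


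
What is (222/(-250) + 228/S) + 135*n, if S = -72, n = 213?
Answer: 21563209/750 ≈ 28751.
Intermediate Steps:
(222/(-250) + 228/S) + 135*n = (222/(-250) + 228/(-72)) + 135*213 = (222*(-1/250) + 228*(-1/72)) + 28755 = (-111/125 - 19/6) + 28755 = -3041/750 + 28755 = 21563209/750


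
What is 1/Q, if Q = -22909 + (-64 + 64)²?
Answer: -1/22909 ≈ -4.3651e-5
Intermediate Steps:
Q = -22909 (Q = -22909 + 0² = -22909 + 0 = -22909)
1/Q = 1/(-22909) = -1/22909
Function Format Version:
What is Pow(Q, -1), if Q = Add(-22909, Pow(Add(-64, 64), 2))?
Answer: Rational(-1, 22909) ≈ -4.3651e-5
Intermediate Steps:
Q = -22909 (Q = Add(-22909, Pow(0, 2)) = Add(-22909, 0) = -22909)
Pow(Q, -1) = Pow(-22909, -1) = Rational(-1, 22909)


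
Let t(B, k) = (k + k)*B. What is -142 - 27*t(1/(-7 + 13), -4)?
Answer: -106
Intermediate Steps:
t(B, k) = 2*B*k (t(B, k) = (2*k)*B = 2*B*k)
-142 - 27*t(1/(-7 + 13), -4) = -142 - 54*(-4)/(-7 + 13) = -142 - 54*(-4)/6 = -142 - 27*(-4/3) = -142 + 36 = -106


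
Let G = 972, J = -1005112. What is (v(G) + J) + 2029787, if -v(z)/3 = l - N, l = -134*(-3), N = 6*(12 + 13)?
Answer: 1023919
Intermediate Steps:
N = 150 (N = 6*25 = 150)
l = 402
v(z) = -756 (v(z) = -3*(402 - 1*150) = -3*(402 - 150) = -3*252 = -756)
(v(G) + J) + 2029787 = (-756 - 1005112) + 2029787 = -1005868 + 2029787 = 1023919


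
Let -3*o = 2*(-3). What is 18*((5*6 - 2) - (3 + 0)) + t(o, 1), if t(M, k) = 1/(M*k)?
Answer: 901/2 ≈ 450.50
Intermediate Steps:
o = 2 (o = -2*(-3)/3 = -1/3*(-6) = 2)
t(M, k) = 1/(M*k)
18*((5*6 - 2) - (3 + 0)) + t(o, 1) = 18*((5*6 - 2) - (3 + 0)) + 1/(2*1) = 18*((30 - 2) - 1*3) + (1/2)*1 = 18*(28 - 3) + 1/2 = 18*25 + 1/2 = 450 + 1/2 = 901/2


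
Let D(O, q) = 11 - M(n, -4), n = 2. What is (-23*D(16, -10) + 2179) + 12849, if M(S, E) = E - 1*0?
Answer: 14683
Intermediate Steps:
M(S, E) = E (M(S, E) = E + 0 = E)
D(O, q) = 15 (D(O, q) = 11 - 1*(-4) = 11 + 4 = 15)
(-23*D(16, -10) + 2179) + 12849 = (-23*15 + 2179) + 12849 = (-345 + 2179) + 12849 = 1834 + 12849 = 14683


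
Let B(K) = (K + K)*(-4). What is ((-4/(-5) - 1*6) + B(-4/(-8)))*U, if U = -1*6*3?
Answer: 828/5 ≈ 165.60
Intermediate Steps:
B(K) = -8*K (B(K) = (2*K)*(-4) = -8*K)
U = -18 (U = -6*3 = -18)
((-4/(-5) - 1*6) + B(-4/(-8)))*U = ((-4/(-5) - 1*6) - (-32)/(-8))*(-18) = ((-4*(-⅕) - 6) - (-32)*(-1)/8)*(-18) = ((⅘ - 6) - 8*½)*(-18) = (-26/5 - 4)*(-18) = -46/5*(-18) = 828/5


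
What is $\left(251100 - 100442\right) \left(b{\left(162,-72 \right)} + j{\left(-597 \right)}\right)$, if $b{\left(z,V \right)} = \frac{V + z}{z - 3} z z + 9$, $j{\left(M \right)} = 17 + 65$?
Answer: $\frac{119342680094}{53} \approx 2.2517 \cdot 10^{9}$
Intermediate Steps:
$j{\left(M \right)} = 82$
$b{\left(z,V \right)} = 9 + \frac{z^{2} \left(V + z\right)}{-3 + z}$ ($b{\left(z,V \right)} = \frac{V + z}{-3 + z} z^{2} + 9 = \frac{z^{2} \left(V + z\right)}{-3 + z} + 9 = 9 + \frac{z^{2} \left(V + z\right)}{-3 + z}$)
$\left(251100 - 100442\right) \left(b{\left(162,-72 \right)} + j{\left(-597 \right)}\right) = \left(251100 - 100442\right) \left(\frac{-27 + 162^{3} + 9 \cdot 162 - 72 \cdot 162^{2}}{-3 + 162} + 82\right) = 150658 \left(\frac{-27 + 4251528 + 1458 - 1889568}{159} + 82\right) = 150658 \left(\frac{1}{159} \cdot 2363391 + 82\right) = 150658 \left(\frac{787797}{53} + 82\right) = 150658 \cdot \frac{792143}{53} = \frac{119342680094}{53}$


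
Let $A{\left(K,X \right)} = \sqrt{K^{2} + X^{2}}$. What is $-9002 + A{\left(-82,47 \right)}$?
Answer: $-9002 + \sqrt{8933} \approx -8907.5$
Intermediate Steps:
$-9002 + A{\left(-82,47 \right)} = -9002 + \sqrt{\left(-82\right)^{2} + 47^{2}} = -9002 + \sqrt{6724 + 2209} = -9002 + \sqrt{8933}$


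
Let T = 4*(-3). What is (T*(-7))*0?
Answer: 0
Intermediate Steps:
T = -12
(T*(-7))*0 = -12*(-7)*0 = 84*0 = 0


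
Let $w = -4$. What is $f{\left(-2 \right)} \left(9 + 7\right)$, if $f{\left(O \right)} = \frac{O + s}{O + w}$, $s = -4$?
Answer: $16$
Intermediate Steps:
$f{\left(O \right)} = 1$ ($f{\left(O \right)} = \frac{O - 4}{O - 4} = \frac{-4 + O}{-4 + O} = 1$)
$f{\left(-2 \right)} \left(9 + 7\right) = 1 \left(9 + 7\right) = 1 \cdot 16 = 16$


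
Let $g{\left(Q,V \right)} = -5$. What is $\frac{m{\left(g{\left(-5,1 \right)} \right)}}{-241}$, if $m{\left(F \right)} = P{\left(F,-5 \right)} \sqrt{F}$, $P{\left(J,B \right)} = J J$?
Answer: $- \frac{25 i \sqrt{5}}{241} \approx - 0.23196 i$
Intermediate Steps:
$P{\left(J,B \right)} = J^{2}$
$m{\left(F \right)} = F^{\frac{5}{2}}$ ($m{\left(F \right)} = F^{2} \sqrt{F} = F^{\frac{5}{2}}$)
$\frac{m{\left(g{\left(-5,1 \right)} \right)}}{-241} = \frac{\left(-5\right)^{\frac{5}{2}}}{-241} = 25 i \sqrt{5} \left(- \frac{1}{241}\right) = - \frac{25 i \sqrt{5}}{241}$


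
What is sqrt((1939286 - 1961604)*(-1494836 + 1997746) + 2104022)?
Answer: 3*I*sqrt(1246871262) ≈ 1.0593e+5*I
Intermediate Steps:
sqrt((1939286 - 1961604)*(-1494836 + 1997746) + 2104022) = sqrt(-22318*502910 + 2104022) = sqrt(-11223945380 + 2104022) = sqrt(-11221841358) = 3*I*sqrt(1246871262)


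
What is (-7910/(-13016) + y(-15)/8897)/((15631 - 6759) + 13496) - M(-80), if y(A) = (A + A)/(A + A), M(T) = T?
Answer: 34537203431861/431714896256 ≈ 80.000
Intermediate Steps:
y(A) = 1 (y(A) = (2*A)/((2*A)) = (2*A)*(1/(2*A)) = 1)
(-7910/(-13016) + y(-15)/8897)/((15631 - 6759) + 13496) - M(-80) = (-7910/(-13016) + 1/8897)/((15631 - 6759) + 13496) - 1*(-80) = (-7910*(-1/13016) + 1*(1/8897))/(8872 + 13496) + 80 = (3955/6508 + 1/8897)/22368 + 80 = (35194143/57901676)*(1/22368) + 80 = 11731381/431714896256 + 80 = 34537203431861/431714896256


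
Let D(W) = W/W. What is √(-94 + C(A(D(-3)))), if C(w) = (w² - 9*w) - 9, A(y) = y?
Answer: I*√111 ≈ 10.536*I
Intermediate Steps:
D(W) = 1
C(w) = -9 + w² - 9*w
√(-94 + C(A(D(-3)))) = √(-94 + (-9 + 1² - 9*1)) = √(-94 + (-9 + 1 - 9)) = √(-94 - 17) = √(-111) = I*√111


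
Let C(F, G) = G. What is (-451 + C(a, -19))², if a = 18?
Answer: 220900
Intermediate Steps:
(-451 + C(a, -19))² = (-451 - 19)² = (-470)² = 220900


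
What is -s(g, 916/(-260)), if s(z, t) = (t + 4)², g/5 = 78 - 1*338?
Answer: -961/4225 ≈ -0.22746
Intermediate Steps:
g = -1300 (g = 5*(78 - 1*338) = 5*(78 - 338) = 5*(-260) = -1300)
s(z, t) = (4 + t)²
-s(g, 916/(-260)) = -(4 + 916/(-260))² = -(4 + 916*(-1/260))² = -(4 - 229/65)² = -(31/65)² = -1*961/4225 = -961/4225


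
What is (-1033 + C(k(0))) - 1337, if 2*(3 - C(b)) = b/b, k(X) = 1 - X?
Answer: -4735/2 ≈ -2367.5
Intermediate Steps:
C(b) = 5/2 (C(b) = 3 - b/(2*b) = 3 - ½*1 = 3 - ½ = 5/2)
(-1033 + C(k(0))) - 1337 = (-1033 + 5/2) - 1337 = -2061/2 - 1337 = -4735/2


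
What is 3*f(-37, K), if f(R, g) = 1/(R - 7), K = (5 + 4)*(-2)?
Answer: -3/44 ≈ -0.068182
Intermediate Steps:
K = -18 (K = 9*(-2) = -18)
f(R, g) = 1/(-7 + R)
3*f(-37, K) = 3/(-7 - 37) = 3/(-44) = 3*(-1/44) = -3/44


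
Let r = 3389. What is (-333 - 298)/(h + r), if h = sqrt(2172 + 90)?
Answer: -2138459/11483059 + 631*sqrt(2262)/11483059 ≈ -0.18361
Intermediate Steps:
h = sqrt(2262) ≈ 47.560
(-333 - 298)/(h + r) = (-333 - 298)/(sqrt(2262) + 3389) = -631/(3389 + sqrt(2262))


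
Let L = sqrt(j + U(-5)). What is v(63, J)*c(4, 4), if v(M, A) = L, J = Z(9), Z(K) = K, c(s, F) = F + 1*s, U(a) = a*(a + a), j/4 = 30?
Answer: 8*sqrt(170) ≈ 104.31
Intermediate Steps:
j = 120 (j = 4*30 = 120)
U(a) = 2*a**2 (U(a) = a*(2*a) = 2*a**2)
c(s, F) = F + s
J = 9
L = sqrt(170) (L = sqrt(120 + 2*(-5)**2) = sqrt(120 + 2*25) = sqrt(120 + 50) = sqrt(170) ≈ 13.038)
v(M, A) = sqrt(170)
v(63, J)*c(4, 4) = sqrt(170)*(4 + 4) = sqrt(170)*8 = 8*sqrt(170)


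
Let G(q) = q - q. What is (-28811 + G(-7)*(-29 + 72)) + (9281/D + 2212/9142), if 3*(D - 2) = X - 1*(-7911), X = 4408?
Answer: -231857281646/8048225 ≈ -28809.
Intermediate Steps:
D = 12325/3 (D = 2 + (4408 - 1*(-7911))/3 = 2 + (4408 + 7911)/3 = 2 + (1/3)*12319 = 2 + 12319/3 = 12325/3 ≈ 4108.3)
G(q) = 0
(-28811 + G(-7)*(-29 + 72)) + (9281/D + 2212/9142) = (-28811 + 0*(-29 + 72)) + (9281/(12325/3) + 2212/9142) = (-28811 + 0*43) + (9281*(3/12325) + 2212*(1/9142)) = (-28811 + 0) + (27843/12325 + 158/653) = -28811 + 20128829/8048225 = -231857281646/8048225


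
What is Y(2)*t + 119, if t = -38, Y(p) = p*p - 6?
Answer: 195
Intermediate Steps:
Y(p) = -6 + p² (Y(p) = p² - 6 = -6 + p²)
Y(2)*t + 119 = (-6 + 2²)*(-38) + 119 = (-6 + 4)*(-38) + 119 = -2*(-38) + 119 = 76 + 119 = 195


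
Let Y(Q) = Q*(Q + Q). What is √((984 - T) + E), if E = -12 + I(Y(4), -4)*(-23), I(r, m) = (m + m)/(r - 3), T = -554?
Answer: √1288702/29 ≈ 39.145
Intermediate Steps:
Y(Q) = 2*Q² (Y(Q) = Q*(2*Q) = 2*Q²)
I(r, m) = 2*m/(-3 + r) (I(r, m) = (2*m)/(-3 + r) = 2*m/(-3 + r))
E = -164/29 (E = -12 + (2*(-4)/(-3 + 2*4²))*(-23) = -12 + (2*(-4)/(-3 + 2*16))*(-23) = -12 + (2*(-4)/(-3 + 32))*(-23) = -12 + (2*(-4)/29)*(-23) = -12 + (2*(-4)*(1/29))*(-23) = -12 - 8/29*(-23) = -12 + 184/29 = -164/29 ≈ -5.6552)
√((984 - T) + E) = √((984 - 1*(-554)) - 164/29) = √((984 + 554) - 164/29) = √(1538 - 164/29) = √(44438/29) = √1288702/29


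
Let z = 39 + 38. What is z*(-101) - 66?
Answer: -7843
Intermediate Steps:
z = 77
z*(-101) - 66 = 77*(-101) - 66 = -7777 - 66 = -7843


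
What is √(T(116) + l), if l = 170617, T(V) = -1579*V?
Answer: I*√12547 ≈ 112.01*I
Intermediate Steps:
√(T(116) + l) = √(-1579*116 + 170617) = √(-183164 + 170617) = √(-12547) = I*√12547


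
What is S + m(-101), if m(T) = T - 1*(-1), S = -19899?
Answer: -19999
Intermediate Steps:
m(T) = 1 + T (m(T) = T + 1 = 1 + T)
S + m(-101) = -19899 + (1 - 101) = -19899 - 100 = -19999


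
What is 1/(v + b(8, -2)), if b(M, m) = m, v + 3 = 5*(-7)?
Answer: -1/40 ≈ -0.025000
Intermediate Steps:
v = -38 (v = -3 + 5*(-7) = -3 - 35 = -38)
1/(v + b(8, -2)) = 1/(-38 - 2) = 1/(-40) = -1/40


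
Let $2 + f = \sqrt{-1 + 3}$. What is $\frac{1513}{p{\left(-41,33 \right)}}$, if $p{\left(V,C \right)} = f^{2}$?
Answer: $\frac{1513}{\left(2 - \sqrt{2}\right)^{2}} \approx 4409.2$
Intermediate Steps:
$f = -2 + \sqrt{2}$ ($f = -2 + \sqrt{-1 + 3} = -2 + \sqrt{2} \approx -0.58579$)
$p{\left(V,C \right)} = \left(-2 + \sqrt{2}\right)^{2}$
$\frac{1513}{p{\left(-41,33 \right)}} = \frac{1513}{\left(2 - \sqrt{2}\right)^{2}}$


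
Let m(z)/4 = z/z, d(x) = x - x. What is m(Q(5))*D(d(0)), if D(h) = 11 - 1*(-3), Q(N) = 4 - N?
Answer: 56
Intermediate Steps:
d(x) = 0
D(h) = 14 (D(h) = 11 + 3 = 14)
m(z) = 4 (m(z) = 4*(z/z) = 4*1 = 4)
m(Q(5))*D(d(0)) = 4*14 = 56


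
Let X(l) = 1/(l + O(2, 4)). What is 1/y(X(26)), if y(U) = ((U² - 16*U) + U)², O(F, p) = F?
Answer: 614656/175561 ≈ 3.5011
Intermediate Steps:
X(l) = 1/(2 + l) (X(l) = 1/(l + 2) = 1/(2 + l))
y(U) = (U² - 15*U)²
1/y(X(26)) = 1/((1/(2 + 26))²*(-15 + 1/(2 + 26))²) = 1/((1/28)²*(-15 + 1/28)²) = 1/((-419/28)²/784) = 1/((1/784)*(175561/784)) = 1/(175561/614656) = 614656/175561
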